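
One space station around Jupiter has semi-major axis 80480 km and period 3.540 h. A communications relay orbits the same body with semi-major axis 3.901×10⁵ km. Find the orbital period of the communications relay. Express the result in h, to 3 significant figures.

T₂ ≈ 37.8 h

Kepler's third law: T² ∝ a³, so T₂ = T₁ (a₂/a₁)^(3/2).
a₂/a₁ = 4.847, (a₂/a₁)^(3/2) = 10.67.
T₂ = 3.540 × 10.67 = 37.78 h.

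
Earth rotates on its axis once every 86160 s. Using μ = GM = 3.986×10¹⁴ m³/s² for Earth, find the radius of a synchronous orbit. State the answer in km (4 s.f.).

A synchronous orbit has period T, so by Kepler's third law a = (μT²/4π²)^(1/3).
μT²/4π² = 3.986×10¹⁴ × (8.616×10⁴)² / 39.48 = 7.495×10²² m³.
a = 4.216×10⁷ m = 42163 km.

r_sync ≈ 42160 km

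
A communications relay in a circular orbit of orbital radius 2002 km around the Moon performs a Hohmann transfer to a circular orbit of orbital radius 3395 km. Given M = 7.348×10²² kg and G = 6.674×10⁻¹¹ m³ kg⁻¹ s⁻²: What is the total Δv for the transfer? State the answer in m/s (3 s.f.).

μ = GM = 6.674×10⁻¹¹ × 7.348×10²² = 4.904×10¹² m³/s².
r₁ = 2002 km = 2.002×10⁶ m.
r₂ = 3395 km = 3.395×10⁶ m.
Transfer ellipse a_t = (r₁ + r₂)/2 = 2.698×10⁶ m.
At r₁: circular v_c1 = √(μ/r₁) = 1565 m/s; transfer-perilune v_p = √[μ(2/r₁ − 1/a_t)] = 1756 m/s.
Δv₁ = v_p − v_c1 = 190.4 m/s.
At r₂: circular v_c2 = √(μ/r₂) = 1202 m/s; transfer-apolune v_a = √[μ(2/r₂ − 1/a_t)] = 1035 m/s.
Δv₂ = v_c2 − v_a = 166.7 m/s.
Total Δv = Δv₁ + Δv₂ = 357.1 m/s.

Δv_total ≈ 357 m/s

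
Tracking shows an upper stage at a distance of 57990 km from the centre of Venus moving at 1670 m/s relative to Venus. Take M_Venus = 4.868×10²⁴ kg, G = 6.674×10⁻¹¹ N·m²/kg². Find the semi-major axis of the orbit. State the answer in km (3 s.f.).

a ≈ 38600 km

μ = GM = 6.674×10⁻¹¹ × 4.868×10²⁴ = 3.249×10¹⁴ m³/s².
r = 5.799×10⁷ m.
Specific orbital energy ε = v²/2 − μ/r = (1670)²/2 − 3.249×10¹⁴/5.799×10⁷ = -4.208×10⁶ J/kg.
Since ε = −μ/(2a), a = −μ/(2ε) = 3.860×10⁷ m = 38603 km.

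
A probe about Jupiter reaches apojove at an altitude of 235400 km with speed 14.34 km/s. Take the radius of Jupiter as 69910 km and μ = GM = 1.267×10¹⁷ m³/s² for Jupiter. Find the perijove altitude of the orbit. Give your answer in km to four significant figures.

perijove altitude ≈ 30650 km

r_a = 69910 + 235400 = 3.0531×10⁵ km = 3.053×10⁸ m.
Specific energy ε = v²/2 − μ/r = -3.122×10⁸ J/kg, so a = −μ/(2ε) = 2.029×10⁸ m.
The apsides satisfy r_p + r_a = 2a, so the perijove radius is 2a − r_a = 1.006×10⁸ m = 1.0056×10⁵ km.
Perijove altitude = 1.0056×10⁵ − 69910 = 30648 km.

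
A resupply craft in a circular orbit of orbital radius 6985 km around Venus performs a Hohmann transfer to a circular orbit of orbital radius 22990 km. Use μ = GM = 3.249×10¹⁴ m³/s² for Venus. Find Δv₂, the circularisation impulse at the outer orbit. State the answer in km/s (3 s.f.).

Δv ≈ 1.19 km/s

r₁ = 6985 km = 6.985×10⁶ m.
r₂ = 22990 km = 2.299×10⁷ m.
Transfer ellipse a_t = (r₁ + r₂)/2 = 1.499×10⁷ m.
At r₁: circular v_c1 = √(μ/r₁) = 6820 m/s; transfer-periapsis v_p = √[μ(2/r₁ − 1/a_t)] = 8447 m/s.
At r₂: circular v_c2 = √(μ/r₂) = 3759 m/s; transfer-apoapsis v_a = √[μ(2/r₂ − 1/a_t)] = 2566 m/s.
Δv₂ = v_c2 − v_a = 1193 m/s.
= 1.193 km/s.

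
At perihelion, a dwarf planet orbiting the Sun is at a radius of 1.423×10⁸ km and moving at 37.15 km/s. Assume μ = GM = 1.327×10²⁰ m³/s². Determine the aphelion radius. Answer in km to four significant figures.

r_p = 1.423×10¹¹ m.
Specific energy ε = v²/2 − μ/r = -2.425×10⁸ J/kg, so a = −μ/(2ε) = 2.736×10¹¹ m.
The apsides satisfy r_p + r_a = 2a, so the aphelion radius is 2a − r_p = 4.050×10¹¹ m = 4.0497×10⁸ km.

aphelion radius ≈ 4.050×10⁸ km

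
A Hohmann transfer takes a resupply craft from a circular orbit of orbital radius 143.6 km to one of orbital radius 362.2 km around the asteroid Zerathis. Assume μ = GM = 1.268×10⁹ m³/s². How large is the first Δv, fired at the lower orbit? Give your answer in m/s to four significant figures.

Δv ≈ 18.49 m/s

r₁ = 143.6 km = 1.436×10⁵ m.
r₂ = 362.2 km = 3.622×10⁵ m.
Transfer ellipse a_t = (r₁ + r₂)/2 = 2.529×10⁵ m.
At r₁: circular v_c1 = √(μ/r₁) = 93.97 m/s; transfer-periapsis v_p = √[μ(2/r₁ − 1/a_t)] = 112.5 m/s.
Δv₁ = v_p − v_c1 = 18.49 m/s.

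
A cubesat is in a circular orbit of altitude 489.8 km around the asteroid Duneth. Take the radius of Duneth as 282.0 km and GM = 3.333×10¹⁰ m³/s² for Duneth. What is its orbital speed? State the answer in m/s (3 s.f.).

v ≈ 208 m/s

r = 282.0 + 489.8 = 771.80 km = 7.7180×10⁵ m.
For a circular orbit v = √(μ/r) = √(3.333×10¹⁰ / 7.718×10⁵) = √(4.318×10⁴) = 207.8 m/s.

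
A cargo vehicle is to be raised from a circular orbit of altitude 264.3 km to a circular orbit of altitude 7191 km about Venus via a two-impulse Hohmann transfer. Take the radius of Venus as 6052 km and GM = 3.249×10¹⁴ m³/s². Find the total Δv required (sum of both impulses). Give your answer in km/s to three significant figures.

Δv_total ≈ 2.15 km/s

r₁ = 6052 + 264.3 = 6316.3 km = 6.3163×10⁶ m.
r₂ = 6052 + 7191 = 13243 km = 1.3243×10⁷ m.
Transfer ellipse a_t = (r₁ + r₂)/2 = 9.780×10⁶ m.
At r₁: circular v_c1 = √(μ/r₁) = 7172 m/s; transfer-periapsis v_p = √[μ(2/r₁ − 1/a_t)] = 8346 m/s.
Δv₁ = v_p − v_c1 = 1174 m/s.
At r₂: circular v_c2 = √(μ/r₂) = 4953 m/s; transfer-apoapsis v_a = √[μ(2/r₂ − 1/a_t)] = 3981 m/s.
Δv₂ = v_c2 − v_a = 972.5 m/s.
Total Δv = Δv₁ + Δv₂ = 2146 m/s = 2.146 km/s.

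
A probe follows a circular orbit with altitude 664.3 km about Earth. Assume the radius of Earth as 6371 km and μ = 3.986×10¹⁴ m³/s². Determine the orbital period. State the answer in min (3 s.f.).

r = 6371 + 664.3 = 7035.3 km = 7.0353×10⁶ m.
Kepler's third law: T = 2π√(r³/μ) = 2π√((7.035×10⁶)³ / 3.986×10¹⁴).
r³/μ = 8.736×10⁵ s², so T = 2π × 9.347×10² = 5.873×10³ s.
Converting: 5.873×10³ s ÷ 60.00 = 97.88 min.

T ≈ 97.9 min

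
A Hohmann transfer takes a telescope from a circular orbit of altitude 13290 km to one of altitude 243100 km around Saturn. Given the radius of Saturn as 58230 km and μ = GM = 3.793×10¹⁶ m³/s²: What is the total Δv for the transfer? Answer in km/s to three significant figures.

Δv_total ≈ 10.5 km/s

r₁ = 58230 + 13290 = 71520 km = 7.1520×10⁷ m.
r₂ = 58230 + 243100 = 301330 km = 3.0133×10⁸ m.
Transfer ellipse a_t = (r₁ + r₂)/2 = 1.864×10⁸ m.
At r₁: circular v_c1 = √(μ/r₁) = 23030 m/s; transfer-perikrone v_p = √[μ(2/r₁ − 1/a_t)] = 29280 m/s.
Δv₁ = v_p − v_c1 = 6249 m/s.
At r₂: circular v_c2 = √(μ/r₂) = 11220 m/s; transfer-apokrone v_a = √[μ(2/r₂ − 1/a_t)] = 6949 m/s.
Δv₂ = v_c2 − v_a = 4270 m/s.
Total Δv = Δv₁ + Δv₂ = 10520 m/s = 10.52 km/s.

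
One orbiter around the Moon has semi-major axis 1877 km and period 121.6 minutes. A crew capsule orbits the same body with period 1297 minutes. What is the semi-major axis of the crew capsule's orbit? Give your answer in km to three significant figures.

a₂ ≈ 9090 km

Kepler's third law: a³ ∝ T², so a₂ = a₁ (T₂/T₁)^(2/3).
T₂/T₁ = 10.67, (T₂/T₁)^(2/3) = 4.845.
a₂ = 1877 × 4.845 = 9095 km.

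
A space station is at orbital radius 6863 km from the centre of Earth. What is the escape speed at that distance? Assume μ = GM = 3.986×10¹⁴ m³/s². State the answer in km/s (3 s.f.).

r = 6863 km = 6.863×10⁶ m.
Escape speed v_esc = √(2μ/r) = √(2 × 3.986×10¹⁴ / 6.863×10⁶) = √(1.162×10⁸) = 10780 m/s.
= 10.78 km/s.

v_esc ≈ 10.8 km/s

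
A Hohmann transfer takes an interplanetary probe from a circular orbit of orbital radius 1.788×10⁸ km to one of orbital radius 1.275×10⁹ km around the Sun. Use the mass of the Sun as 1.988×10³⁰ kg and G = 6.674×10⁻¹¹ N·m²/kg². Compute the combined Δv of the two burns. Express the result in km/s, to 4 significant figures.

μ = GM = 6.674×10⁻¹¹ × 1.988×10³⁰ = 1.327×10²⁰ m³/s².
r₁ = 1.788×10⁸ km = 1.788×10¹¹ m.
r₂ = 1.275×10⁹ km = 1.275×10¹² m.
Transfer ellipse a_t = (r₁ + r₂)/2 = 7.269×10¹¹ m.
At r₁: circular v_c1 = √(μ/r₁) = 27240 m/s; transfer-perihelion v_p = √[μ(2/r₁ − 1/a_t)] = 36080 m/s.
Δv₁ = v_p − v_c1 = 8837 m/s.
At r₂: circular v_c2 = √(μ/r₂) = 10200 m/s; transfer-aphelion v_a = √[μ(2/r₂ − 1/a_t)] = 5059 m/s.
Δv₂ = v_c2 − v_a = 5142 m/s.
Total Δv = Δv₁ + Δv₂ = 13980 m/s = 13.98 km/s.

Δv_total ≈ 13.98 km/s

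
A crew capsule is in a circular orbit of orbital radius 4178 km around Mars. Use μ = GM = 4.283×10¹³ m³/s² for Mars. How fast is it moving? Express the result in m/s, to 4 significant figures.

r = 4178 km = 4.178×10⁶ m.
For a circular orbit v = √(μ/r) = √(4.283×10¹³ / 4.178×10⁶) = √(1.025×10⁷) = 3202 m/s.

v ≈ 3202 m/s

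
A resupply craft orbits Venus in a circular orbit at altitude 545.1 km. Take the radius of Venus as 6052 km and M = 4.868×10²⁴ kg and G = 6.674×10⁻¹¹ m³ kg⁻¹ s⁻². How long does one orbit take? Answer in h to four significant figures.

T ≈ 1.641 h

μ = GM = 6.674×10⁻¹¹ × 4.868×10²⁴ = 3.249×10¹⁴ m³/s².
r = 6052 + 545.1 = 6597.1 km = 6.5971×10⁶ m.
Kepler's third law: T = 2π√(r³/μ) = 2π√((6.597×10⁶)³ / 3.249×10¹⁴).
r³/μ = 8.837×10⁵ s², so T = 2π × 9.401×10² = 5.907×10³ s.
Converting: 5.907×10³ s ÷ 3600 = 1.641 h.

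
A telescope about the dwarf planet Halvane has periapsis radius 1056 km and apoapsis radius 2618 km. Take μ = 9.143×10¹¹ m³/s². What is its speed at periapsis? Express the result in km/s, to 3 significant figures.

Semi-major axis a = (r_p + r_a)/2 = 1837.0 km = 1.837×10⁶ m.
Vis-viva: v² = μ(2/r − 1/a) = 9.143×10¹¹ × (1.894×10⁻⁶ − 5.444×10⁻⁷) = 1.234×10⁶ m²/s².
v = 1111 m/s = 1.111 km/s.

v ≈ 1.11 km/s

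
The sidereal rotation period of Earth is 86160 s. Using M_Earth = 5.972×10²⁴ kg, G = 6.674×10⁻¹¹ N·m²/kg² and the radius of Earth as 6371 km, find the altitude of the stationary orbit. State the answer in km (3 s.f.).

μ = GM = 6.674×10⁻¹¹ × 5.972×10²⁴ = 3.986×10¹⁴ m³/s².
A synchronous orbit has period T, so by Kepler's third law a = (μT²/4π²)^(1/3).
μT²/4π² = 3.986×10¹⁴ × (8.616×10⁴)² / 39.48 = 7.495×10²² m³.
a = 4.216×10⁷ m = 42162 km.
Altitude h = a − R = 42162 − 6371 = 35791 km.

h_sync ≈ 35800 km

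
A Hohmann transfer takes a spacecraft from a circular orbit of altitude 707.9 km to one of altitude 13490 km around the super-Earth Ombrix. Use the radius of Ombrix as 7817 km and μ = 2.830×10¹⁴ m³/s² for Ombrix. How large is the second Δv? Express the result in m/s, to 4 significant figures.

r₁ = 7817 + 707.9 = 8524.9 km = 8.5249×10⁶ m.
r₂ = 7817 + 13490 = 21307 km = 2.1307×10⁷ m.
Transfer ellipse a_t = (r₁ + r₂)/2 = 1.492×10⁷ m.
At r₁: circular v_c1 = √(μ/r₁) = 5762 m/s; transfer-periapsis v_p = √[μ(2/r₁ − 1/a_t)] = 6886 m/s.
At r₂: circular v_c2 = √(μ/r₂) = 3644 m/s; transfer-apoapsis v_a = √[μ(2/r₂ − 1/a_t)] = 2755 m/s.
Δv₂ = v_c2 − v_a = 889.3 m/s.

Δv ≈ 889.3 m/s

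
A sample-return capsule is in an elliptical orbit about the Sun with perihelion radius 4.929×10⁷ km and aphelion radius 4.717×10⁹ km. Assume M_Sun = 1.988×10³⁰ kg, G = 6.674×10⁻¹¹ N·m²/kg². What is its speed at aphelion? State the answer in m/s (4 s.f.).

v ≈ 762.7 m/s

μ = GM = 6.674×10⁻¹¹ × 1.988×10³⁰ = 1.327×10²⁰ m³/s².
Semi-major axis a = (r_p + r_a)/2 = 2.3831×10⁹ km = 2.383×10¹² m.
Vis-viva: v² = μ(2/r − 1/a) = 1.327×10²⁰ × (4.240×10⁻¹³ − 4.196×10⁻¹³) = 5.818×10⁵ m²/s².
v = 762.7 m/s.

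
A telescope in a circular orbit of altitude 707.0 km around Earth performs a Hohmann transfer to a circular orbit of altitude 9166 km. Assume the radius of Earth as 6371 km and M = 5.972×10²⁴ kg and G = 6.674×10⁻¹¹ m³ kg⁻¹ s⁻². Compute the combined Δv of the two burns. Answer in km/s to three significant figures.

μ = GM = 6.674×10⁻¹¹ × 5.972×10²⁴ = 3.986×10¹⁴ m³/s².
r₁ = 6371 + 707.0 = 7078.0 km = 7.0780×10⁶ m.
r₂ = 6371 + 9166 = 15537 km = 1.5537×10⁷ m.
Transfer ellipse a_t = (r₁ + r₂)/2 = 1.131×10⁷ m.
At r₁: circular v_c1 = √(μ/r₁) = 7504 m/s; transfer-perigee v_p = √[μ(2/r₁ − 1/a_t)] = 8796 m/s.
Δv₁ = v_p − v_c1 = 1292 m/s.
At r₂: circular v_c2 = √(μ/r₂) = 5065 m/s; transfer-apogee v_a = √[μ(2/r₂ − 1/a_t)] = 4007 m/s.
Δv₂ = v_c2 − v_a = 1058 m/s.
Total Δv = Δv₁ + Δv₂ = 2350 m/s = 2.350 km/s.

Δv_total ≈ 2.35 km/s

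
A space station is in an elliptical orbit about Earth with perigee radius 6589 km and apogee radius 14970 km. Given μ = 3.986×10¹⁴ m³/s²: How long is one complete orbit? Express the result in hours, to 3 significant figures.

Semi-major axis a = (r_p + r_a)/2 = (6589.0 + 14970)/2 = 10780 km = 1.078×10⁷ m.
By Kepler's third law T = 2π√(a³/μ) = 2π × 1.773×10³ = 1.114×10⁴ s.
= 3.094 hours.

T ≈ 3.09 hours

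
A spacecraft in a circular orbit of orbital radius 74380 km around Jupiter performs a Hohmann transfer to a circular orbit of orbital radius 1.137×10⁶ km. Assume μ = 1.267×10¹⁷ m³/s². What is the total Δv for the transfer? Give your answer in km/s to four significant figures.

r₁ = 74380 km = 7.438×10⁷ m.
r₂ = 1.137×10⁶ km = 1.137×10⁹ m.
Transfer ellipse a_t = (r₁ + r₂)/2 = 6.057×10⁸ m.
At r₁: circular v_c1 = √(μ/r₁) = 41270 m/s; transfer-perijove v_p = √[μ(2/r₁ − 1/a_t)] = 56550 m/s.
Δv₁ = v_p − v_c1 = 15280 m/s.
At r₂: circular v_c2 = √(μ/r₂) = 10560 m/s; transfer-apojove v_a = √[μ(2/r₂ − 1/a_t)] = 3699 m/s.
Δv₂ = v_c2 − v_a = 6857 m/s.
Total Δv = Δv₁ + Δv₂ = 22130 m/s = 22.13 km/s.

Δv_total ≈ 22.13 km/s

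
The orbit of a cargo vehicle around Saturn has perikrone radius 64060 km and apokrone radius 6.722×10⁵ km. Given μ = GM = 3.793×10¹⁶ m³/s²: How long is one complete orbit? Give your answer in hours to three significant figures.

T ≈ 63.3 hours

Semi-major axis a = (r_p + r_a)/2 = (64060 + 6.7220×10⁵)/2 = 3.6813×10⁵ km = 3.681×10⁸ m.
By Kepler's third law T = 2π√(a³/μ) = 2π × 3.627×10⁴ = 2.279×10⁵ s.
= 63.30 hours.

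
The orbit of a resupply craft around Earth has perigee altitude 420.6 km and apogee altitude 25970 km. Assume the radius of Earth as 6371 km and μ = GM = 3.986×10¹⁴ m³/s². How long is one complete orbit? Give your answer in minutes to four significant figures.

T ≈ 454.0 minutes

r_p = 6371 + 420.6 = 6791.6 km = 6.7916×10⁶ m.
r_a = 6371 + 25970 = 32341 km = 3.2341×10⁷ m.
Semi-major axis a = (r_p + r_a)/2 = (6791.6 + 32341)/2 = 19566 km = 1.957×10⁷ m.
By Kepler's third law T = 2π√(a³/μ) = 2π × 4.335×10³ = 2.724×10⁴ s.
= 454.0 minutes.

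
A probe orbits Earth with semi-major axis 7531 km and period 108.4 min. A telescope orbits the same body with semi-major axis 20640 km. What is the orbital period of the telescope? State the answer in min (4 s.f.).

T₂ ≈ 491.8 min

Kepler's third law: T² ∝ a³, so T₂ = T₁ (a₂/a₁)^(3/2).
a₂/a₁ = 2.741, (a₂/a₁)^(3/2) = 4.537.
T₂ = 108.4 × 4.537 = 491.8 min.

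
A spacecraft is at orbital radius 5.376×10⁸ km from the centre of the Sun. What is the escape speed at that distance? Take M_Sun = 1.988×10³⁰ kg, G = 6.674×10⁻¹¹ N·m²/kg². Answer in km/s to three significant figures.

v_esc ≈ 22.2 km/s

μ = GM = 6.674×10⁻¹¹ × 1.988×10³⁰ = 1.327×10²⁰ m³/s².
r = 5.376×10⁸ km = 5.376×10¹¹ m.
Escape speed v_esc = √(2μ/r) = √(2 × 1.327×10²⁰ / 5.376×10¹¹) = √(4.936×10⁸) = 22220 m/s.
= 22.22 km/s.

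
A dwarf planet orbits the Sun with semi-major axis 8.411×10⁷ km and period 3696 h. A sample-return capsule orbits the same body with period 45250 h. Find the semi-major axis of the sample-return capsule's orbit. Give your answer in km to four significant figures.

a₂ ≈ 4.468×10⁸ km

Kepler's third law: a³ ∝ T², so a₂ = a₁ (T₂/T₁)^(2/3).
T₂/T₁ = 12.24, (T₂/T₁)^(2/3) = 5.312.
a₂ = 8.411×10⁷ × 5.312 = 4.468×10⁸ km.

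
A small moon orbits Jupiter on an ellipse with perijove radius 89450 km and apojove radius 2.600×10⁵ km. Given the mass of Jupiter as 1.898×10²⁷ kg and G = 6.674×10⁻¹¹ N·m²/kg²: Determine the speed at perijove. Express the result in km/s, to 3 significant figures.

μ = GM = 6.674×10⁻¹¹ × 1.898×10²⁷ = 1.267×10¹⁷ m³/s².
Semi-major axis a = (r_p + r_a)/2 = 1.7472×10⁵ km = 1.747×10⁸ m.
Vis-viva: v² = μ(2/r − 1/a) = 1.267×10¹⁷ × (2.236×10⁻⁸ − 5.723×10⁻⁹) = 2.107×10⁹ m²/s².
v = 45910 m/s = 45.91 km/s.

v ≈ 45.9 km/s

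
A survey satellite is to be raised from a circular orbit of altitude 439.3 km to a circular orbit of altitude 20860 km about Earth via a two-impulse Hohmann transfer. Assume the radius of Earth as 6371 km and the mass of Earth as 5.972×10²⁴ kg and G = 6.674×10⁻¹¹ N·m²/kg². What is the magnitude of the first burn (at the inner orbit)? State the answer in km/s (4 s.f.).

μ = GM = 6.674×10⁻¹¹ × 5.972×10²⁴ = 3.986×10¹⁴ m³/s².
r₁ = 6371 + 439.3 = 6810.3 km = 6.8103×10⁶ m.
r₂ = 6371 + 20860 = 27231 km = 2.7231×10⁷ m.
Transfer ellipse a_t = (r₁ + r₂)/2 = 1.702×10⁷ m.
At r₁: circular v_c1 = √(μ/r₁) = 7650 m/s; transfer-perigee v_p = √[μ(2/r₁ − 1/a_t)] = 9676 m/s.
Δv₁ = v_p − v_c1 = 2026 m/s.
= 2.026 km/s.

Δv ≈ 2.026 km/s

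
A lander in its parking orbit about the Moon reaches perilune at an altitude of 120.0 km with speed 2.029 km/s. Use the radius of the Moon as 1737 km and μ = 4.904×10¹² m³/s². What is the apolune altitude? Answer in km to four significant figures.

r_p = 1737 + 120.0 = 1857.0 km = 1.857×10⁶ m.
Specific energy ε = v²/2 − μ/r = -5.824×10⁵ J/kg, so a = −μ/(2ε) = 4.210×10⁶ m.
The apsides satisfy r_p + r_a = 2a, so the apolune radius is 2a − r_p = 6.563×10⁶ m = 6563.4 km.
Apolune altitude = 6563.4 − 1737 = 4826.4 km.

apolune altitude ≈ 4826 km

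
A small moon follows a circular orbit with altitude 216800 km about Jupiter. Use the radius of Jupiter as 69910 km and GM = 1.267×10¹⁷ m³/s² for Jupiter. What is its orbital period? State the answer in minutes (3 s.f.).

r = 69910 + 216800 = 286710 km = 2.8671×10⁸ m.
Kepler's third law: T = 2π√(r³/μ) = 2π√((2.867×10⁸)³ / 1.267×10¹⁷).
r³/μ = 1.860×10⁸ s², so T = 2π × 1.364×10⁴ = 8.570×10⁴ s.
Converting: 8.570×10⁴ s ÷ 60.00 = 1428 minutes.

T ≈ 1430 minutes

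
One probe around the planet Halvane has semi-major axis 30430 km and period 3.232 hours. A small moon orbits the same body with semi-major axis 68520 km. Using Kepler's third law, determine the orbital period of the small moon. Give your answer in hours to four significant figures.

T₂ ≈ 10.92 hours

Kepler's third law: T² ∝ a³, so T₂ = T₁ (a₂/a₁)^(3/2).
a₂/a₁ = 2.252, (a₂/a₁)^(3/2) = 3.379.
T₂ = 3.232 × 3.379 = 10.92 hours.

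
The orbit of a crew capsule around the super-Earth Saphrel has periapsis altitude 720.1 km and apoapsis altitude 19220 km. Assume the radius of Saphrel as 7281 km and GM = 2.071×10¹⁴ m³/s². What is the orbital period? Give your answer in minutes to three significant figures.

T ≈ 521 minutes

r_p = 7281 + 720.1 = 8001.1 km = 8.0011×10⁶ m.
r_a = 7281 + 19220 = 26501 km = 2.6501×10⁷ m.
Semi-major axis a = (r_p + r_a)/2 = (8001.1 + 26501)/2 = 17251 km = 1.725×10⁷ m.
By Kepler's third law T = 2π√(a³/μ) = 2π × 4.979×10³ = 3.128×10⁴ s.
= 521.4 minutes.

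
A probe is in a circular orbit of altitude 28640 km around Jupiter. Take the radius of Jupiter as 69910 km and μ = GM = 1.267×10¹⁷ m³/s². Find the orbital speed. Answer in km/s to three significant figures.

r = 69910 + 28640 = 98550 km = 9.8550×10⁷ m.
For a circular orbit v = √(μ/r) = √(1.267×10¹⁷ / 9.855×10⁷) = √(1.286×10⁹) = 35860 m/s.
That is 35.86 km/s.

v ≈ 35.9 km/s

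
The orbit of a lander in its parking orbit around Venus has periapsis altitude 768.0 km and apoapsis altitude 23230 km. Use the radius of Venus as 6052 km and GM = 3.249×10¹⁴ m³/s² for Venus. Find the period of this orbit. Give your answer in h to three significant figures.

r_p = 6052 + 768.0 = 6820.0 km = 6.8200×10⁶ m.
r_a = 6052 + 23230 = 29282 km = 2.9282×10⁷ m.
Semi-major axis a = (r_p + r_a)/2 = (6820.0 + 29282)/2 = 18051 km = 1.805×10⁷ m.
By Kepler's third law T = 2π√(a³/μ) = 2π × 4.255×10³ = 2.673×10⁴ s.
= 7.426 h.

T ≈ 7.43 h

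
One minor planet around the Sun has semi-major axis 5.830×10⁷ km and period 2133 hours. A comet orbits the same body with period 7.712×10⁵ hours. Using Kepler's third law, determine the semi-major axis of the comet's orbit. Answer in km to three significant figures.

Kepler's third law: a³ ∝ T², so a₂ = a₁ (T₂/T₁)^(2/3).
T₂/T₁ = 361.6, (T₂/T₁)^(2/3) = 50.75.
a₂ = 5.830×10⁷ × 50.75 = 2.959×10⁹ km.

a₂ ≈ 2.96×10⁹ km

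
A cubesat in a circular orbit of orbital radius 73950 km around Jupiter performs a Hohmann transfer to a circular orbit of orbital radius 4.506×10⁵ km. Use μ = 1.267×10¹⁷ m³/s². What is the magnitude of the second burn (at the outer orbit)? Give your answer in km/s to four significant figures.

Δv ≈ 7.864 km/s

r₁ = 73950 km = 7.395×10⁷ m.
r₂ = 4.506×10⁵ km = 4.506×10⁸ m.
Transfer ellipse a_t = (r₁ + r₂)/2 = 2.623×10⁸ m.
At r₁: circular v_c1 = √(μ/r₁) = 41390 m/s; transfer-perijove v_p = √[μ(2/r₁ − 1/a_t)] = 54250 m/s.
At r₂: circular v_c2 = √(μ/r₂) = 16770 m/s; transfer-apojove v_a = √[μ(2/r₂ − 1/a_t)] = 8904 m/s.
Δv₂ = v_c2 − v_a = 7864 m/s.
= 7.864 km/s.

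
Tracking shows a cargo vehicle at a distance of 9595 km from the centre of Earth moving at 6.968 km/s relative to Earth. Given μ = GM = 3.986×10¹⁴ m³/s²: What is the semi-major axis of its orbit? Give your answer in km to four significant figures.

r = 9.595×10⁶ m.
Vis-viva rearranged: 1/a = 2/r − v²/μ = 2.084×10⁻⁷ − 1.218×10⁻⁷ = 8.663×10⁻⁸ m⁻¹.
a = 1.154×10⁷ m = 11543 km.

a ≈ 11540 km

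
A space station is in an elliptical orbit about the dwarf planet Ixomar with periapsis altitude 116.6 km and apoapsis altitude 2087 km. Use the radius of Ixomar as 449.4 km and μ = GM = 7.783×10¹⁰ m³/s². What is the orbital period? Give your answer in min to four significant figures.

T ≈ 725.2 min

r_p = 449.4 + 116.6 = 566.00 km = 5.6600×10⁵ m.
r_a = 449.4 + 2087 = 2536.4 km = 2.5364×10⁶ m.
Semi-major axis a = (r_p + r_a)/2 = (566.00 + 2536.4)/2 = 1551.2 km = 1.551×10⁶ m.
By Kepler's third law T = 2π√(a³/μ) = 2π × 6.925×10³ = 4.351×10⁴ s.
= 725.2 min.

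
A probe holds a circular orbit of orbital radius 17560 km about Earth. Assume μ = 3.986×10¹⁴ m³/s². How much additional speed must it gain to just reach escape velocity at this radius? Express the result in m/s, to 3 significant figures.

Δv ≈ 1970 m/s

r = 17560 km = 1.756×10⁷ m.
Circular speed v_c = √(μ/r) = 4764 m/s.
Escape speed v_esc = √(2μ/r) = √2 × v_c = 6738 m/s.
Δv = v_esc − v_c = 1973 m/s.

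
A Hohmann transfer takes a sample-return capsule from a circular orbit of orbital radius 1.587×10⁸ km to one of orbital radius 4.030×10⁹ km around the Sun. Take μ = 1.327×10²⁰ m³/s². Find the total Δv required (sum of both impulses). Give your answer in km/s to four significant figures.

r₁ = 1.587×10⁸ km = 1.587×10¹¹ m.
r₂ = 4.030×10⁹ km = 4.030×10¹² m.
Transfer ellipse a_t = (r₁ + r₂)/2 = 2.094×10¹² m.
At r₁: circular v_c1 = √(μ/r₁) = 28920 m/s; transfer-perihelion v_p = √[μ(2/r₁ − 1/a_t)] = 40110 m/s.
Δv₁ = v_p − v_c1 = 11200 m/s.
At r₂: circular v_c2 = √(μ/r₂) = 5738 m/s; transfer-aphelion v_a = √[μ(2/r₂ − 1/a_t)] = 1580 m/s.
Δv₂ = v_c2 − v_a = 4159 m/s.
Total Δv = Δv₁ + Δv₂ = 15350 m/s = 15.35 km/s.

Δv_total ≈ 15.35 km/s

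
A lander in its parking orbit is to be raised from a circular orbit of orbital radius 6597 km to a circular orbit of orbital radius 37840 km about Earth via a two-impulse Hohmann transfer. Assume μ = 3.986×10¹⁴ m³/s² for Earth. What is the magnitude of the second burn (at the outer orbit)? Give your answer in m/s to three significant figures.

r₁ = 6597 km = 6.597×10⁶ m.
r₂ = 37840 km = 3.784×10⁷ m.
Transfer ellipse a_t = (r₁ + r₂)/2 = 2.222×10⁷ m.
At r₁: circular v_c1 = √(μ/r₁) = 7773 m/s; transfer-perigee v_p = √[μ(2/r₁ − 1/a_t)] = 10140 m/s.
At r₂: circular v_c2 = √(μ/r₂) = 3246 m/s; transfer-apogee v_a = √[μ(2/r₂ − 1/a_t)] = 1769 m/s.
Δv₂ = v_c2 − v_a = 1477 m/s.

Δv ≈ 1480 m/s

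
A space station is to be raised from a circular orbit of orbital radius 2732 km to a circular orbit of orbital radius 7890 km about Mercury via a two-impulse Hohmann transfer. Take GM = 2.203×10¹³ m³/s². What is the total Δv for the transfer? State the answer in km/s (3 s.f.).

r₁ = 2732 km = 2.732×10⁶ m.
r₂ = 7890 km = 7.890×10⁶ m.
Transfer ellipse a_t = (r₁ + r₂)/2 = 5.311×10⁶ m.
At r₁: circular v_c1 = √(μ/r₁) = 2840 m/s; transfer-periherm v_p = √[μ(2/r₁ − 1/a_t)] = 3461 m/s.
Δv₁ = v_p − v_c1 = 621.5 m/s.
At r₂: circular v_c2 = √(μ/r₂) = 1671 m/s; transfer-apoherm v_a = √[μ(2/r₂ − 1/a_t)] = 1198 m/s.
Δv₂ = v_c2 − v_a = 472.5 m/s.
Total Δv = Δv₁ + Δv₂ = 1094 m/s = 1.094 km/s.

Δv_total ≈ 1.09 km/s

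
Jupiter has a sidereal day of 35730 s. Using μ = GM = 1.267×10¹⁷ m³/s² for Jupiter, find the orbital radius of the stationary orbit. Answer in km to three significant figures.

r_sync ≈ 1.60×10⁵ km

A synchronous orbit has period T, so by Kepler's third law a = (μT²/4π²)^(1/3).
μT²/4π² = 1.267×10¹⁷ × (3.573×10⁴)² / 39.48 = 4.097×10²⁴ m³.
a = 1.600×10⁸ m = 1.6002×10⁵ km.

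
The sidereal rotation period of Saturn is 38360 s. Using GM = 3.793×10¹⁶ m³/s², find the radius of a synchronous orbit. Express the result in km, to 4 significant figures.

r_sync ≈ 1.122×10⁵ km

A synchronous orbit has period T, so by Kepler's third law a = (μT²/4π²)^(1/3).
μT²/4π² = 3.793×10¹⁶ × (3.836×10⁴)² / 39.48 = 1.414×10²⁴ m³.
a = 1.122×10⁸ m = 1.1223×10⁵ km.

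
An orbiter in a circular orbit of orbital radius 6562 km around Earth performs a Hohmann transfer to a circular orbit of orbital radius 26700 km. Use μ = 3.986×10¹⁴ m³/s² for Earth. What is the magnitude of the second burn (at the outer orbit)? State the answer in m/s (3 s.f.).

Δv ≈ 1440 m/s

r₁ = 6562 km = 6.562×10⁶ m.
r₂ = 26700 km = 2.670×10⁷ m.
Transfer ellipse a_t = (r₁ + r₂)/2 = 1.663×10⁷ m.
At r₁: circular v_c1 = √(μ/r₁) = 7794 m/s; transfer-perigee v_p = √[μ(2/r₁ − 1/a_t)] = 9875 m/s.
At r₂: circular v_c2 = √(μ/r₂) = 3864 m/s; transfer-apogee v_a = √[μ(2/r₂ − 1/a_t)] = 2427 m/s.
Δv₂ = v_c2 − v_a = 1437 m/s.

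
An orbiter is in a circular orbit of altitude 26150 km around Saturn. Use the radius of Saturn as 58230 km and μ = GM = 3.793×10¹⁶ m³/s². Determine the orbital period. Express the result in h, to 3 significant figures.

T ≈ 6.95 h

r = 58230 + 26150 = 84380 km = 8.4380×10⁷ m.
Kepler's third law: T = 2π√(r³/μ) = 2π√((8.438×10⁷)³ / 3.793×10¹⁶).
r³/μ = 1.584×10⁷ s², so T = 2π × 3.980×10³ = 2.501×10⁴ s.
Converting: 2.501×10⁴ s ÷ 3600 = 6.946 h.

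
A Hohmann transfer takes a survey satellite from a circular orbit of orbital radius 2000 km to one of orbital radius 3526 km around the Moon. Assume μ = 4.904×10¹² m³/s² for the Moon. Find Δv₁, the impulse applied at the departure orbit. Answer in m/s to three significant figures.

Δv ≈ 203 m/s

r₁ = 2000 km = 2.000×10⁶ m.
r₂ = 3526 km = 3.526×10⁶ m.
Transfer ellipse a_t = (r₁ + r₂)/2 = 2.763×10⁶ m.
At r₁: circular v_c1 = √(μ/r₁) = 1566 m/s; transfer-perilune v_p = √[μ(2/r₁ − 1/a_t)] = 1769 m/s.
Δv₁ = v_p − v_c1 = 203.0 m/s.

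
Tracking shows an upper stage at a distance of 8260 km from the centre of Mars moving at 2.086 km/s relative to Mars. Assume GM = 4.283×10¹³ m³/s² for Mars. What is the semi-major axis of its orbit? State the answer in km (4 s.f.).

r = 8.260×10⁶ m.
Specific orbital energy ε = v²/2 − μ/r = (2086)²/2 − 4.283×10¹³/8.260×10⁶ = -3.010×10⁶ J/kg.
Since ε = −μ/(2a), a = −μ/(2ε) = 7.116×10⁶ m = 7115.7 km.

a ≈ 7116 km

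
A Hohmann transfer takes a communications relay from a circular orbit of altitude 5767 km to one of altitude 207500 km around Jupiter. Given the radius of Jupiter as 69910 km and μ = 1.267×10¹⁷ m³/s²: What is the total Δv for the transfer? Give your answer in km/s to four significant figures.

r₁ = 69910 + 5767 = 75677 km = 7.5677×10⁷ m.
r₂ = 69910 + 207500 = 277410 km = 2.7741×10⁸ m.
Transfer ellipse a_t = (r₁ + r₂)/2 = 1.765×10⁸ m.
At r₁: circular v_c1 = √(μ/r₁) = 40920 m/s; transfer-perijove v_p = √[μ(2/r₁ − 1/a_t)] = 51290 m/s.
Δv₁ = v_p − v_c1 = 10370 m/s.
At r₂: circular v_c2 = √(μ/r₂) = 21370 m/s; transfer-apojove v_a = √[μ(2/r₂ − 1/a_t)] = 13990 m/s.
Δv₂ = v_c2 − v_a = 7379 m/s.
Total Δv = Δv₁ + Δv₂ = 17750 m/s = 17.75 km/s.

Δv_total ≈ 17.75 km/s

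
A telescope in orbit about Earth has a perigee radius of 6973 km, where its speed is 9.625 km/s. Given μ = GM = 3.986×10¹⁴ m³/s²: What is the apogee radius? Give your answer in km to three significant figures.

r_p = 6.973×10⁶ m.
Specific energy ε = v²/2 − μ/r = -1.084×10⁷ J/kg, so a = −μ/(2ε) = 1.838×10⁷ m.
The apsides satisfy r_p + r_a = 2a, so the apogee radius is 2a − r_p = 2.979×10⁷ m = 29788 km.

apogee radius ≈ 29800 km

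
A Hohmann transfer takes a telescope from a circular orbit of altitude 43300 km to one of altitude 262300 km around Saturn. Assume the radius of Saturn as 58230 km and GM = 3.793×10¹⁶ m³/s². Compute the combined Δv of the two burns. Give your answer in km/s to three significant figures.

Δv_total ≈ 7.83 km/s

r₁ = 58230 + 43300 = 101530 km = 1.0153×10⁸ m.
r₂ = 58230 + 262300 = 320530 km = 3.2053×10⁸ m.
Transfer ellipse a_t = (r₁ + r₂)/2 = 2.110×10⁸ m.
At r₁: circular v_c1 = √(μ/r₁) = 19330 m/s; transfer-perikrone v_p = √[μ(2/r₁ − 1/a_t)] = 23820 m/s.
Δv₁ = v_p − v_c1 = 4492 m/s.
At r₂: circular v_c2 = √(μ/r₂) = 10880 m/s; transfer-apokrone v_a = √[μ(2/r₂ − 1/a_t)] = 7545 m/s.
Δv₂ = v_c2 − v_a = 3333 m/s.
Total Δv = Δv₁ + Δv₂ = 7825 m/s = 7.825 km/s.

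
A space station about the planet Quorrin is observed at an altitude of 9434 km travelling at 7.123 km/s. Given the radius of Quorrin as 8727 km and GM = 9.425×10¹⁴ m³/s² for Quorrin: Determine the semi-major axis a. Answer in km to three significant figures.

r = 8727 + 9434 = 18161 km = 1.816×10⁷ m.
Vis-viva rearranged: 1/a = 2/r − v²/μ = 1.101×10⁻⁷ − 5.383×10⁻⁸ = 5.629×10⁻⁸ m⁻¹.
a = 1.776×10⁷ m = 17764 km.

a ≈ 17800 km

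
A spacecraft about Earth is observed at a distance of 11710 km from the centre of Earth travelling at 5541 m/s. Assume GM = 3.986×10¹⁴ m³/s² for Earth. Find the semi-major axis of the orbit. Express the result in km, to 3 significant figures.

a ≈ 10700 km

r = 1.171×10⁷ m.
Vis-viva rearranged: 1/a = 2/r − v²/μ = 1.708×10⁻⁷ − 7.703×10⁻⁸ = 9.377×10⁻⁸ m⁻¹.
a = 1.066×10⁷ m = 10665 km.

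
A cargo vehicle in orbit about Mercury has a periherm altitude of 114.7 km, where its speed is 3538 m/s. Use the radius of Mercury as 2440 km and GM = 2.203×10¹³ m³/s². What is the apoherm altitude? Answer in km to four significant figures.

r_p = 2440 + 114.7 = 2554.7 km = 2.555×10⁶ m.
Specific energy ε = v²/2 − μ/r = -2.365×10⁶ J/kg, so a = −μ/(2ε) = 4.658×10⁶ m.
The apsides satisfy r_p + r_a = 2a, so the apoherm radius is 2a − r_p = 6.762×10⁶ m = 6761.9 km.
Apoherm altitude = 6761.9 − 2440 = 4321.9 km.

apoherm altitude ≈ 4322 km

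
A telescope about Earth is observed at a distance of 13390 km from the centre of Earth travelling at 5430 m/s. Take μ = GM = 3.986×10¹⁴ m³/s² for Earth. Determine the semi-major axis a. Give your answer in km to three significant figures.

a ≈ 13300 km

r = 1.339×10⁷ m.
Specific orbital energy ε = v²/2 − μ/r = (5430)²/2 − 3.986×10¹⁴/1.339×10⁷ = -1.503×10⁷ J/kg.
Since ε = −μ/(2a), a = −μ/(2ε) = 1.326×10⁷ m = 13264 km.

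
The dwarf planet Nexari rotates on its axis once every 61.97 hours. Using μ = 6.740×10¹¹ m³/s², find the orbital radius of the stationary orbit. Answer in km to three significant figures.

T = 61.97 hours = 2.231×10⁵ s.
A synchronous orbit has period T, so by Kepler's third law a = (μT²/4π²)^(1/3).
μT²/4π² = 6.740×10¹¹ × (2.231×10⁵)² / 39.48 = 8.497×10²⁰ m³.
a = 9.472×10⁶ m = 9471.6 km.

r_sync ≈ 9470 km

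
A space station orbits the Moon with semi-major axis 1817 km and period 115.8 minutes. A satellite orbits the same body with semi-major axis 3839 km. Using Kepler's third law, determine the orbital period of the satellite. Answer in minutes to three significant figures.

Kepler's third law: T² ∝ a³, so T₂ = T₁ (a₂/a₁)^(3/2).
a₂/a₁ = 2.113, (a₂/a₁)^(3/2) = 3.071.
T₂ = 115.8 × 3.071 = 355.6 minutes.

T₂ ≈ 356 minutes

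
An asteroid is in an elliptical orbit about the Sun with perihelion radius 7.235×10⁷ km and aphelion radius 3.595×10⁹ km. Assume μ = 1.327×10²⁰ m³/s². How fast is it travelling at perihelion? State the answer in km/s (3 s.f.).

Semi-major axis a = (r_p + r_a)/2 = 1.8337×10⁹ km = 1.834×10¹² m.
Vis-viva: v² = μ(2/r − 1/a) = 1.327×10²⁰ × (2.764×10⁻¹¹ − 5.454×10⁻¹³) = 3.596×10⁹ m²/s².
v = 59970 m/s = 59.97 km/s.

v ≈ 60.0 km/s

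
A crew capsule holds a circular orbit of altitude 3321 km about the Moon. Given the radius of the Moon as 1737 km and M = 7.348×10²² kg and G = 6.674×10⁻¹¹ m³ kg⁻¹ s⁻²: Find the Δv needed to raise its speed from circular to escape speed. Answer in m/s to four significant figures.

Δv ≈ 407.9 m/s

μ = GM = 6.674×10⁻¹¹ × 7.348×10²² = 4.904×10¹² m³/s².
r = 1737 + 3321 = 5058.0 km = 5.0580×10⁶ m.
Circular speed v_c = √(μ/r) = 984.7 m/s.
Escape speed v_esc = √(2μ/r) = √2 × v_c = 1393 m/s.
Δv = v_esc − v_c = 407.9 m/s.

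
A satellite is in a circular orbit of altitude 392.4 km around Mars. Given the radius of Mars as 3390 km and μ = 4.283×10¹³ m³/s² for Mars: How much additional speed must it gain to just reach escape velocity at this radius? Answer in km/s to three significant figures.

Δv ≈ 1.39 km/s

r = 3390 + 392.4 = 3782.4 km = 3.7824×10⁶ m.
Circular speed v_c = √(μ/r) = 3365 m/s.
Escape speed v_esc = √(2μ/r) = √2 × v_c = 4759 m/s.
Δv = v_esc − v_c = 1394 m/s = 1.394 km/s.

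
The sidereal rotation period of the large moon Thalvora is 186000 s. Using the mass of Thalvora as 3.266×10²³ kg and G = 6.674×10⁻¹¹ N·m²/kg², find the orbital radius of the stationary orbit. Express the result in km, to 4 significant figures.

μ = GM = 6.674×10⁻¹¹ × 3.266×10²³ = 2.180×10¹³ m³/s².
A synchronous orbit has period T, so by Kepler's third law a = (μT²/4π²)^(1/3).
μT²/4π² = 2.180×10¹³ × (1.860×10⁵)² / 39.48 = 1.910×10²² m³.
a = 2.673×10⁷ m = 26731 km.

r_sync ≈ 26730 km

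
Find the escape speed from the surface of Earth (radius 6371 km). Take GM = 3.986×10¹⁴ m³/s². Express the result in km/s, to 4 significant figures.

r = R = 6.371×10⁶ m.
Escape speed v_esc = √(2μ/r) = √(2 × 3.986×10¹⁴ / 6.371×10⁶) = √(1.251×10⁸) = 11190 m/s.
= 11.19 km/s.

v_esc ≈ 11.19 km/s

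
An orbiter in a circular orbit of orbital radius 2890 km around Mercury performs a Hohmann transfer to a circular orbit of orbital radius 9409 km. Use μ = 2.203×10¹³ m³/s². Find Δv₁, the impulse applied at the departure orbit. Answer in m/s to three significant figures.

Δv ≈ 654 m/s

r₁ = 2890 km = 2.890×10⁶ m.
r₂ = 9409 km = 9.409×10⁶ m.
Transfer ellipse a_t = (r₁ + r₂)/2 = 6.150×10⁶ m.
At r₁: circular v_c1 = √(μ/r₁) = 2761 m/s; transfer-periherm v_p = √[μ(2/r₁ − 1/a_t)] = 3415 m/s.
Δv₁ = v_p − v_c1 = 654.2 m/s.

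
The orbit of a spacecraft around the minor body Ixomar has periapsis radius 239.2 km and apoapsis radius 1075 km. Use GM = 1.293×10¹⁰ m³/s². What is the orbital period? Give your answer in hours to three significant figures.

T ≈ 8.18 hours

Semi-major axis a = (r_p + r_a)/2 = (239.20 + 1075.0)/2 = 657.10 km = 6.571×10⁵ m.
By Kepler's third law T = 2π√(a³/μ) = 2π × 4.684×10³ = 2.943×10⁴ s.
= 8.176 hours.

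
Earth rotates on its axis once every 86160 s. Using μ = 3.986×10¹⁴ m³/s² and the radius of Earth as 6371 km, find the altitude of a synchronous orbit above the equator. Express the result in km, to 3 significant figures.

h_sync ≈ 35800 km

A synchronous orbit has period T, so by Kepler's third law a = (μT²/4π²)^(1/3).
μT²/4π² = 3.986×10¹⁴ × (8.616×10⁴)² / 39.48 = 7.495×10²² m³.
a = 4.216×10⁷ m = 42163 km.
Altitude h = a − R = 42163 − 6371 = 35792 km.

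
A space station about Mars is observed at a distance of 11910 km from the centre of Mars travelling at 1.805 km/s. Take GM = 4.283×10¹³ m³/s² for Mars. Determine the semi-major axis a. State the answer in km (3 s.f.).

a ≈ 10900 km

r = 1.191×10⁷ m.
Vis-viva rearranged: 1/a = 2/r − v²/μ = 1.679×10⁻⁷ − 7.607×10⁻⁸ = 9.186×10⁻⁸ m⁻¹.
a = 1.089×10⁷ m = 10886 km.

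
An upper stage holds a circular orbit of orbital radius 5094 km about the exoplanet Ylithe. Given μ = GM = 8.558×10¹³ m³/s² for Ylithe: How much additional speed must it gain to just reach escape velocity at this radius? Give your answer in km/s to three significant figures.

r = 5094 km = 5.094×10⁶ m.
Circular speed v_c = √(μ/r) = 4099 m/s.
Escape speed v_esc = √(2μ/r) = √2 × v_c = 5797 m/s.
Δv = v_esc − v_c = 1698 m/s = 1.698 km/s.

Δv ≈ 1.70 km/s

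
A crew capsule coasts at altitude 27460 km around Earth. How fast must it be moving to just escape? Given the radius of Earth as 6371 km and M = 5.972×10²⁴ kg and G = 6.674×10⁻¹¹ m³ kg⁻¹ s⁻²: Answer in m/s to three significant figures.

v_esc ≈ 4850 m/s

μ = GM = 6.674×10⁻¹¹ × 5.972×10²⁴ = 3.986×10¹⁴ m³/s².
r = 6371 + 27460 = 33831 km = 3.3831×10⁷ m.
Escape speed v_esc = √(2μ/r) = √(2 × 3.986×10¹⁴ / 3.383×10⁷) = √(2.356×10⁷) = 4854 m/s.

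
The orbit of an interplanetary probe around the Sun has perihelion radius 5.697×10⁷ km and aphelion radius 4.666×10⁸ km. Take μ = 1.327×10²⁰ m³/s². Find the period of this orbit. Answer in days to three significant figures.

Semi-major axis a = (r_p + r_a)/2 = (5.6970×10⁷ + 4.6660×10⁸)/2 = 2.6178×10⁸ km = 2.618×10¹¹ m.
By Kepler's third law T = 2π√(a³/μ) = 2π × 1.163×10⁷ = 7.306×10⁷ s.
= 845.6 days.

T ≈ 846 days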